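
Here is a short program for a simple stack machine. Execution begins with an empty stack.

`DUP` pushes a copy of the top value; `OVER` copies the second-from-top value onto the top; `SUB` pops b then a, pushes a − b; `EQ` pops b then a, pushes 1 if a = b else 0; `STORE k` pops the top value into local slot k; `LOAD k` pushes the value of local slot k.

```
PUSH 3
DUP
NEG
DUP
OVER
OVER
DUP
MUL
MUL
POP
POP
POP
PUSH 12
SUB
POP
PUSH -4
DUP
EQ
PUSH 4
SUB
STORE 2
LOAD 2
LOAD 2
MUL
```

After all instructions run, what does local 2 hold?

-3

PUSH 3  -> 3
DUP     -> 3 3
NEG     -> 3 -3
DUP     -> 3 -3 -3
OVER    -> 3 -3 -3 -3
OVER    -> 3 -3 -3 -3 -3
DUP     -> 3 -3 -3 -3 -3 -3
MUL     -> 3 -3 -3 -3 9
MUL     -> 3 -3 -3 -27
POP     -> 3 -3 -3
POP     -> 3 -3
POP     -> 3
PUSH 12 -> 3 12
SUB     -> -9
POP     -> (empty)
PUSH -4 -> -4
DUP     -> -4 -4
EQ      -> 1
PUSH 4  -> 1 4
SUB     -> -3
STORE 2 -> (empty)
LOAD 2  -> -3
LOAD 2  -> -3 -3
MUL     -> 9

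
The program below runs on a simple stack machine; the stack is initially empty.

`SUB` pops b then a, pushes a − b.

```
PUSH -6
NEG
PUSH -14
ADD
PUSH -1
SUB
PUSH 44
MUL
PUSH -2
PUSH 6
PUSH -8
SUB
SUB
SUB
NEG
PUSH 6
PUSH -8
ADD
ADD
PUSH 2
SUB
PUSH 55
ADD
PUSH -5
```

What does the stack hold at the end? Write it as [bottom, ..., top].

PUSH -6  -> [-6]
NEG      -> [6]
PUSH -14 -> [6, -14]
ADD      -> [-8]
PUSH -1  -> [-8, -1]
SUB      -> [-7]
PUSH 44  -> [-7, 44]
MUL      -> [-308]
PUSH -2  -> [-308, -2]
PUSH 6   -> [-308, -2, 6]
PUSH -8  -> [-308, -2, 6, -8]
SUB      -> [-308, -2, 14]
SUB      -> [-308, -16]
SUB      -> [-292]
NEG      -> [292]
PUSH 6   -> [292, 6]
PUSH -8  -> [292, 6, -8]
ADD      -> [292, -2]
ADD      -> [290]
PUSH 2   -> [290, 2]
SUB      -> [288]
PUSH 55  -> [288, 55]
ADD      -> [343]
PUSH -5  -> [343, -5]

[343, -5]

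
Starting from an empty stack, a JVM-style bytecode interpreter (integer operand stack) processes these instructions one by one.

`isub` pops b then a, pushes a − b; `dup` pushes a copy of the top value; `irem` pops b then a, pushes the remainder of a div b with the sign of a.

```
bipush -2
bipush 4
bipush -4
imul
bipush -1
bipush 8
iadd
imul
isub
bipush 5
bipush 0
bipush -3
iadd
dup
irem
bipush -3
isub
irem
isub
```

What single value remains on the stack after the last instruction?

bipush -2 → [-2]
bipush 4  → [-2, 4]
bipush -4 → [-2, 4, -4]
imul      → [-2, -16]
bipush -1 → [-2, -16, -1]
bipush 8  → [-2, -16, -1, 8]
iadd      → [-2, -16, 7]
imul      → [-2, -112]
isub      → [110]
bipush 5  → [110, 5]
bipush 0  → [110, 5, 0]
bipush -3 → [110, 5, 0, -3]
iadd      → [110, 5, -3]
dup       → [110, 5, -3, -3]
irem      → [110, 5, 0]
bipush -3 → [110, 5, 0, -3]
isub      → [110, 5, 3]
irem      → [110, 2]
isub      → [108]

108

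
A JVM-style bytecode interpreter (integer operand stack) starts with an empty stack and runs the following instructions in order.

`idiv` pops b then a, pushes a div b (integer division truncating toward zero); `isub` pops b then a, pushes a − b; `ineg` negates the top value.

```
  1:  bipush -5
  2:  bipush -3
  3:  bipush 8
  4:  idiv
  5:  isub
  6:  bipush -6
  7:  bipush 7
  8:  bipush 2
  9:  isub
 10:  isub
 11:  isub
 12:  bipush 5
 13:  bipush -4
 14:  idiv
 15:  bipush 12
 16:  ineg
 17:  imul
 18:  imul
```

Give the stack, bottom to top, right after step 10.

bipush -5 -> [-5]
bipush -3 -> [-5, -3]
bipush 8  -> [-5, -3, 8]
idiv      -> [-5, 0]
isub      -> [-5]
bipush -6 -> [-5, -6]
bipush 7  -> [-5, -6, 7]
bipush 2  -> [-5, -6, 7, 2]
isub      -> [-5, -6, 5]
isub      -> [-5, -11]

[-5, -11]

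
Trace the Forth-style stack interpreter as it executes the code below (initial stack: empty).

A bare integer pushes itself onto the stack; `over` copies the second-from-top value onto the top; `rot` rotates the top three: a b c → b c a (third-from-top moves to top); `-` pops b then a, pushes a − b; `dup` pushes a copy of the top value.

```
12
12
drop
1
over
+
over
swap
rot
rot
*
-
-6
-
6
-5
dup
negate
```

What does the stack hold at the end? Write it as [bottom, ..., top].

[-125, 6, -5, 5]

12     : 12
12     : 12 12
drop   : 12
1      : 12 1
over   : 12 1 12
+      : 12 13
over   : 12 13 12
swap   : 12 12 13
rot    : 12 13 12
rot    : 13 12 12
*      : 13 144
-      : -131
-6     : -131 -6
-      : -125
6      : -125 6
-5     : -125 6 -5
dup    : -125 6 -5 -5
negate : -125 6 -5 5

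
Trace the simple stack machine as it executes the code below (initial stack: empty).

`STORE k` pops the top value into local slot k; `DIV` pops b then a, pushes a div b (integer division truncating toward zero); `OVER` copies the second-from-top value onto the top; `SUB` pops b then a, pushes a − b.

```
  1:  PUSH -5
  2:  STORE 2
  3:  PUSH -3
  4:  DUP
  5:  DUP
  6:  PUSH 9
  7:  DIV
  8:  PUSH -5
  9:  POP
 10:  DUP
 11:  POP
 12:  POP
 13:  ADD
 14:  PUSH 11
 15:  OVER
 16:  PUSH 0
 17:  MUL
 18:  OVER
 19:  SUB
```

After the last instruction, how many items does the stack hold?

PUSH -5 → [-5]
STORE 2 → []
PUSH -3 → [-3]
DUP     → [-3, -3]
DUP     → [-3, -3, -3]
PUSH 9  → [-3, -3, -3, 9]
DIV     → [-3, -3, 0]
PUSH -5 → [-3, -3, 0, -5]
POP     → [-3, -3, 0]
DUP     → [-3, -3, 0, 0]
POP     → [-3, -3, 0]
POP     → [-3, -3]
ADD     → [-6]
PUSH 11 → [-6, 11]
OVER    → [-6, 11, -6]
PUSH 0  → [-6, 11, -6, 0]
MUL     → [-6, 11, 0]
OVER    → [-6, 11, 0, 11]
SUB     → [-6, 11, -11]

3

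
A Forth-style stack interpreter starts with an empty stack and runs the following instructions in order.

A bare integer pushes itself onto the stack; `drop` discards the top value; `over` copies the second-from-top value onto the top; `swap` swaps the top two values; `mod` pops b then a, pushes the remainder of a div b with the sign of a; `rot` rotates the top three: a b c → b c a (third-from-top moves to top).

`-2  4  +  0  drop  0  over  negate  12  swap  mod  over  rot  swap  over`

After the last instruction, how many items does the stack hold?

5

-2     -> [-2]
4      -> [-2, 4]
+      -> [2]
0      -> [2, 0]
drop   -> [2]
0      -> [2, 0]
over   -> [2, 0, 2]
negate -> [2, 0, -2]
12     -> [2, 0, -2, 12]
swap   -> [2, 0, 12, -2]
mod    -> [2, 0, 0]
over   -> [2, 0, 0, 0]
rot    -> [2, 0, 0, 0]
swap   -> [2, 0, 0, 0]
over   -> [2, 0, 0, 0, 0]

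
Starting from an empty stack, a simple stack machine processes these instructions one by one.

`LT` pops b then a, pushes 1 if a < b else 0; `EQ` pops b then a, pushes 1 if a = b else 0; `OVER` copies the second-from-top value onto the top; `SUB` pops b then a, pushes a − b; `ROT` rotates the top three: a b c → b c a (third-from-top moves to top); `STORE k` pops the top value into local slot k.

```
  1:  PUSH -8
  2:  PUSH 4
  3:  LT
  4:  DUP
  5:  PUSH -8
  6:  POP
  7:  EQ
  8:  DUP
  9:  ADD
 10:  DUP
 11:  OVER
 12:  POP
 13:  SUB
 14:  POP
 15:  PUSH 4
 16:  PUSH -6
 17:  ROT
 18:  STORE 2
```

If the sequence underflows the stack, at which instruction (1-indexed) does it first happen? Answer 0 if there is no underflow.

PUSH -8 → -8
PUSH 4  → -8 4
LT      → 1
DUP     → 1 1
PUSH -8 → 1 1 -8
POP     → 1 1
EQ      → 1
DUP     → 1 1
ADD     → 2
DUP     → 2 2
OVER    → 2 2 2
POP     → 2 2
SUB     → 0
POP     → (empty)
PUSH 4  → 4
PUSH -6 → 4 -6
ROT  — needs 3 operands, stack has 2 → underflow

17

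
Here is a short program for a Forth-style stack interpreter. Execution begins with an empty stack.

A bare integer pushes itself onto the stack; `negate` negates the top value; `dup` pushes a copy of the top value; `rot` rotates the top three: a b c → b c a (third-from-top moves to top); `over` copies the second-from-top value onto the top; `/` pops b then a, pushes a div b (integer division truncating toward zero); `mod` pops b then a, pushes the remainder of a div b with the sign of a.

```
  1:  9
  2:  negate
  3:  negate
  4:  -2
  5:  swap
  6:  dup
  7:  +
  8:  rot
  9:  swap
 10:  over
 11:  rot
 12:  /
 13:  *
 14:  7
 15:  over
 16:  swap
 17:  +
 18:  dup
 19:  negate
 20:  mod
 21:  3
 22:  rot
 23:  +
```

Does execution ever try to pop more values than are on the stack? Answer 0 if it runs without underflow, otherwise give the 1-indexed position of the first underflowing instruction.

8

9       9
negate  -9
negate  9
-2      9 -2
swap    -2 9
dup     -2 9 9
+       -2 18
rot  — needs 3 operands, stack has 2 → underflow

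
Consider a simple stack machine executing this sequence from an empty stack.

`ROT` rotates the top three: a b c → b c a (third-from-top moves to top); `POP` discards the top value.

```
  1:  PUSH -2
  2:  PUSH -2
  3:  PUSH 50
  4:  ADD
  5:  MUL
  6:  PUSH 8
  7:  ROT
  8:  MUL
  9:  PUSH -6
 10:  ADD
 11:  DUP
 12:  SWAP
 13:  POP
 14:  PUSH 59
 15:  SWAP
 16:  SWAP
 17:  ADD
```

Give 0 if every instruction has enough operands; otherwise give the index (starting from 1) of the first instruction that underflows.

PUSH -2 : [-2]
PUSH -2 : [-2, -2]
PUSH 50 : [-2, -2, 50]
ADD     : [-2, 48]
MUL     : [-96]
PUSH 8  : [-96, 8]
ROT  — needs 3 operands, stack has 2 → underflow

7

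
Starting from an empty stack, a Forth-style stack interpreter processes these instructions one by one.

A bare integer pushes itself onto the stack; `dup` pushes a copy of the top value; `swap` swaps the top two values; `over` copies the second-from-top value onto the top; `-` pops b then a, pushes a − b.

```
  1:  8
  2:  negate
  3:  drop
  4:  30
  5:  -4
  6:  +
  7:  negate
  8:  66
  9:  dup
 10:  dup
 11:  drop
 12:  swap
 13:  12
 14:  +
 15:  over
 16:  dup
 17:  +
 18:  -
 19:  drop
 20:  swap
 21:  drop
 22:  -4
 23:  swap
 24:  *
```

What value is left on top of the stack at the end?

-264

8      → 8
negate → -8
drop   → (empty)
30     → 30
-4     → 30 -4
+      → 26
negate → -26
66     → -26 66
dup    → -26 66 66
dup    → -26 66 66 66
drop   → -26 66 66
swap   → -26 66 66
12     → -26 66 66 12
+      → -26 66 78
over   → -26 66 78 66
dup    → -26 66 78 66 66
+      → -26 66 78 132
-      → -26 66 -54
drop   → -26 66
swap   → 66 -26
drop   → 66
-4     → 66 -4
swap   → -4 66
*      → -264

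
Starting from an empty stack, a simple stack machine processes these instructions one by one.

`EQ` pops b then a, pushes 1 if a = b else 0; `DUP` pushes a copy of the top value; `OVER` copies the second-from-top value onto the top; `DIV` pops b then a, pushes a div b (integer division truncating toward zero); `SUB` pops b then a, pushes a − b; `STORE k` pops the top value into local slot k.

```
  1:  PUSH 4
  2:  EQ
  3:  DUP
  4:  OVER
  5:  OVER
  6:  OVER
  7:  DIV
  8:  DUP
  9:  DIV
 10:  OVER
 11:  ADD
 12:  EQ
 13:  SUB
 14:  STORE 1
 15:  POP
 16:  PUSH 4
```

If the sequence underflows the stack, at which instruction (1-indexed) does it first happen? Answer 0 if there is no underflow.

PUSH 4 : 4
EQ  — needs 2 operands, stack has 1 → underflow

2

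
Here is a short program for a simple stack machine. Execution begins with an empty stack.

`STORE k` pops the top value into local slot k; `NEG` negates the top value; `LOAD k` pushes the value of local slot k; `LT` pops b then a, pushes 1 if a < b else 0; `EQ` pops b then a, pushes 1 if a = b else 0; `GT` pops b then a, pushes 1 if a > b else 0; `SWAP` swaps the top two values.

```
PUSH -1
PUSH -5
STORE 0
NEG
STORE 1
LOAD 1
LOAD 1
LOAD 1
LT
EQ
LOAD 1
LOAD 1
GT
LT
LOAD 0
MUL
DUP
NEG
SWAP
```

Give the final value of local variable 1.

PUSH -1 : [-1]
PUSH -5 : [-1, -5]
STORE 0 : [-1]
NEG     : [1]
STORE 1 : []
LOAD 1  : [1]
LOAD 1  : [1, 1]
LOAD 1  : [1, 1, 1]
LT      : [1, 0]
EQ      : [0]
LOAD 1  : [0, 1]
LOAD 1  : [0, 1, 1]
GT      : [0, 0]
LT      : [0]
LOAD 0  : [0, -5]
MUL     : [0]
DUP     : [0, 0]
NEG     : [0, 0]
SWAP    : [0, 0]

1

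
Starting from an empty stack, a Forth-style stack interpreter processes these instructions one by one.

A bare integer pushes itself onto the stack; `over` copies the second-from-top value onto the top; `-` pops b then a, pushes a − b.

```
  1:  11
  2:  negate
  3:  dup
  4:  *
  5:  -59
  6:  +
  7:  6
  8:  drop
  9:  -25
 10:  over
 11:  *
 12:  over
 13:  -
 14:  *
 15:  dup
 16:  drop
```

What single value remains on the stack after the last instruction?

11      11
negate  -11
dup     -11 -11
*       121
-59     121 -59
+       62
6       62 6
drop    62
-25     62 -25
over    62 -25 62
*       62 -1550
over    62 -1550 62
-       62 -1612
*       -99944
dup     -99944 -99944
drop    -99944

-99944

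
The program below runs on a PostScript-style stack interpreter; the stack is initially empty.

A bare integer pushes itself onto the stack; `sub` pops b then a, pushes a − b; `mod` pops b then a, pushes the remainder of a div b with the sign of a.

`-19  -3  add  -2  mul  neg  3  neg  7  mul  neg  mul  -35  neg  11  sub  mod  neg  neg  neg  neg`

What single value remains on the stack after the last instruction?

-12

-19  [-19]
-3   [-19, -3]
add  [-22]
-2   [-22, -2]
mul  [44]
neg  [-44]
3    [-44, 3]
neg  [-44, -3]
7    [-44, -3, 7]
mul  [-44, -21]
neg  [-44, 21]
mul  [-924]
-35  [-924, -35]
neg  [-924, 35]
11   [-924, 35, 11]
sub  [-924, 24]
mod  [-12]
neg  [12]
neg  [-12]
neg  [12]
neg  [-12]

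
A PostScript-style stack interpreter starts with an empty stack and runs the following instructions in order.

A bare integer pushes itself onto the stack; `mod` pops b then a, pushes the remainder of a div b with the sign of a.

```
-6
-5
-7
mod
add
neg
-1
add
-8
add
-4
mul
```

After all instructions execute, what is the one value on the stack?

-6  : [-6]
-5  : [-6, -5]
-7  : [-6, -5, -7]
mod : [-6, -5]
add : [-11]
neg : [11]
-1  : [11, -1]
add : [10]
-8  : [10, -8]
add : [2]
-4  : [2, -4]
mul : [-8]

-8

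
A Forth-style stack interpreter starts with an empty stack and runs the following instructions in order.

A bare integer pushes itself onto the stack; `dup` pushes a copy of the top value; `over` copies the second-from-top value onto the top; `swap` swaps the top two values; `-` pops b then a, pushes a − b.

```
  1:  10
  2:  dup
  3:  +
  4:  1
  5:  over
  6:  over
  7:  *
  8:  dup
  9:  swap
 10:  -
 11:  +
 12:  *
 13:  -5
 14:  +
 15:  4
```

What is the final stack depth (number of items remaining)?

2

10   -> [10]
dup  -> [10, 10]
+    -> [20]
1    -> [20, 1]
over -> [20, 1, 20]
over -> [20, 1, 20, 1]
*    -> [20, 1, 20]
dup  -> [20, 1, 20, 20]
swap -> [20, 1, 20, 20]
-    -> [20, 1, 0]
+    -> [20, 1]
*    -> [20]
-5   -> [20, -5]
+    -> [15]
4    -> [15, 4]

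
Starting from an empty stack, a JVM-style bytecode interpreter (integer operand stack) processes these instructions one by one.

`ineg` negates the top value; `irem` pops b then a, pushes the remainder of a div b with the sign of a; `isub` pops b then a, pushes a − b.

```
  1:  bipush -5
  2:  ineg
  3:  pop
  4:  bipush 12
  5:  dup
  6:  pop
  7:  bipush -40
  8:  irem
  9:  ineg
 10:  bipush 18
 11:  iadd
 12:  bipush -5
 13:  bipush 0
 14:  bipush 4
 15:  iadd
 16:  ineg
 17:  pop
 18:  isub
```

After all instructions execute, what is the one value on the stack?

11

bipush -5  : [-5]
ineg       : [5]
pop        : []
bipush 12  : [12]
dup        : [12, 12]
pop        : [12]
bipush -40 : [12, -40]
irem       : [12]
ineg       : [-12]
bipush 18  : [-12, 18]
iadd       : [6]
bipush -5  : [6, -5]
bipush 0   : [6, -5, 0]
bipush 4   : [6, -5, 0, 4]
iadd       : [6, -5, 4]
ineg       : [6, -5, -4]
pop        : [6, -5]
isub       : [11]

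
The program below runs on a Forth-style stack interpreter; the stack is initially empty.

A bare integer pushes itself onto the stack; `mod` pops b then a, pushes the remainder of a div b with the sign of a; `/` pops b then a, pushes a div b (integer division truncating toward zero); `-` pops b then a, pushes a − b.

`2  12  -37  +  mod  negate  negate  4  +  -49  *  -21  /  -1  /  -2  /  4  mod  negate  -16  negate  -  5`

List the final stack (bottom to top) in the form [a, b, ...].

[-19, 5]

2      -> [2]
12     -> [2, 12]
-37    -> [2, 12, -37]
+      -> [2, -25]
mod    -> [2]
negate -> [-2]
negate -> [2]
4      -> [2, 4]
+      -> [6]
-49    -> [6, -49]
*      -> [-294]
-21    -> [-294, -21]
/      -> [14]
-1     -> [14, -1]
/      -> [-14]
-2     -> [-14, -2]
/      -> [7]
4      -> [7, 4]
mod    -> [3]
negate -> [-3]
-16    -> [-3, -16]
negate -> [-3, 16]
-      -> [-19]
5      -> [-19, 5]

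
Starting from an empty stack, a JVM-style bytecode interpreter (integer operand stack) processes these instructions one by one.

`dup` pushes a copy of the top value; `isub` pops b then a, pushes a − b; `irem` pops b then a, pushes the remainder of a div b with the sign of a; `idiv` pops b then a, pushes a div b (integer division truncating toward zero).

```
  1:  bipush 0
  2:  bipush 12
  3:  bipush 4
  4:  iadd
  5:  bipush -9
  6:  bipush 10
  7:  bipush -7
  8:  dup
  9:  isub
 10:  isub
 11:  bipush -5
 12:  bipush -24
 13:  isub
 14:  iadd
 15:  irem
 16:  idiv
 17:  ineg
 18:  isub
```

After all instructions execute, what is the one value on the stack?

-1

bipush 0   -> [0]
bipush 12  -> [0, 12]
bipush 4   -> [0, 12, 4]
iadd       -> [0, 16]
bipush -9  -> [0, 16, -9]
bipush 10  -> [0, 16, -9, 10]
bipush -7  -> [0, 16, -9, 10, -7]
dup        -> [0, 16, -9, 10, -7, -7]
isub       -> [0, 16, -9, 10, 0]
isub       -> [0, 16, -9, 10]
bipush -5  -> [0, 16, -9, 10, -5]
bipush -24 -> [0, 16, -9, 10, -5, -24]
isub       -> [0, 16, -9, 10, 19]
iadd       -> [0, 16, -9, 29]
irem       -> [0, 16, -9]
idiv       -> [0, -1]
ineg       -> [0, 1]
isub       -> [-1]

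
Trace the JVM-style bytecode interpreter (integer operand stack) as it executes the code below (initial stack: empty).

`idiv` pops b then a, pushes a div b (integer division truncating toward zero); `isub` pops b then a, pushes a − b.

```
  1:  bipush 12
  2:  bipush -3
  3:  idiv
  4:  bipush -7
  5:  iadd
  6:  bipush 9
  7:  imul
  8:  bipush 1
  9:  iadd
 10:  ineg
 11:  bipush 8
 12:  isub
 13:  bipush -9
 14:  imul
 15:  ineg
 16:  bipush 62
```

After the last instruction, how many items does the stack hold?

bipush 12 -> 12
bipush -3 -> 12 -3
idiv      -> -4
bipush -7 -> -4 -7
iadd      -> -11
bipush 9  -> -11 9
imul      -> -99
bipush 1  -> -99 1
iadd      -> -98
ineg      -> 98
bipush 8  -> 98 8
isub      -> 90
bipush -9 -> 90 -9
imul      -> -810
ineg      -> 810
bipush 62 -> 810 62

2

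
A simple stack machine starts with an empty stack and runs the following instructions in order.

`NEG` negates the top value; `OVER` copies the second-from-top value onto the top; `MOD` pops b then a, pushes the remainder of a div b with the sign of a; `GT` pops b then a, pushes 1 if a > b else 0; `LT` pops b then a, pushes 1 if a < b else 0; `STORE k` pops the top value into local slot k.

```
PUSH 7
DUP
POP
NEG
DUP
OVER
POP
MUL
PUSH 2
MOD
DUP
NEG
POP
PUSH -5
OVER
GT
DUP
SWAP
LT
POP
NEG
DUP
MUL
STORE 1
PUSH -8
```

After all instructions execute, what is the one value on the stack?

PUSH 7   [7]
DUP      [7, 7]
POP      [7]
NEG      [-7]
DUP      [-7, -7]
OVER     [-7, -7, -7]
POP      [-7, -7]
MUL      [49]
PUSH 2   [49, 2]
MOD      [1]
DUP      [1, 1]
NEG      [1, -1]
POP      [1]
PUSH -5  [1, -5]
OVER     [1, -5, 1]
GT       [1, 0]
DUP      [1, 0, 0]
SWAP     [1, 0, 0]
LT       [1, 0]
POP      [1]
NEG      [-1]
DUP      [-1, -1]
MUL      [1]
STORE 1  []
PUSH -8  [-8]

-8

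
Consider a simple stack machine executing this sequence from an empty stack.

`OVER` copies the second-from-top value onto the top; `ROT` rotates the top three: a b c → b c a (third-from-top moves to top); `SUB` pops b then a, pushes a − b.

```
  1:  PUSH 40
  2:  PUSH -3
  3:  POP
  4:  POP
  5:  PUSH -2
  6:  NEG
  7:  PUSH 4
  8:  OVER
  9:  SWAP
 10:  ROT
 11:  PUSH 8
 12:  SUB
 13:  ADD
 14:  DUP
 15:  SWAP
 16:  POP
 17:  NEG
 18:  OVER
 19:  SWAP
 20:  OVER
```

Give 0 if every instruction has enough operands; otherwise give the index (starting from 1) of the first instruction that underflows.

0

PUSH 40 -> [40]
PUSH -3 -> [40, -3]
POP     -> [40]
POP     -> []
PUSH -2 -> [-2]
NEG     -> [2]
PUSH 4  -> [2, 4]
OVER    -> [2, 4, 2]
SWAP    -> [2, 2, 4]
ROT     -> [2, 4, 2]
PUSH 8  -> [2, 4, 2, 8]
SUB     -> [2, 4, -6]
ADD     -> [2, -2]
DUP     -> [2, -2, -2]
SWAP    -> [2, -2, -2]
POP     -> [2, -2]
NEG     -> [2, 2]
OVER    -> [2, 2, 2]
SWAP    -> [2, 2, 2]
OVER    -> [2, 2, 2, 2]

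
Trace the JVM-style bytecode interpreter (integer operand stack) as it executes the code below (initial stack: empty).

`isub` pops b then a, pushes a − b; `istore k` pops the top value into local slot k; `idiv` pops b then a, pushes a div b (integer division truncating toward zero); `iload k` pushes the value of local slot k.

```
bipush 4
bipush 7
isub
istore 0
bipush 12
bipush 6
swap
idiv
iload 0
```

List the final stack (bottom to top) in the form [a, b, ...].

bipush 4  : [4]
bipush 7  : [4, 7]
isub      : [-3]
istore 0  : []
bipush 12 : [12]
bipush 6  : [12, 6]
swap      : [6, 12]
idiv      : [0]
iload 0   : [0, -3]

[0, -3]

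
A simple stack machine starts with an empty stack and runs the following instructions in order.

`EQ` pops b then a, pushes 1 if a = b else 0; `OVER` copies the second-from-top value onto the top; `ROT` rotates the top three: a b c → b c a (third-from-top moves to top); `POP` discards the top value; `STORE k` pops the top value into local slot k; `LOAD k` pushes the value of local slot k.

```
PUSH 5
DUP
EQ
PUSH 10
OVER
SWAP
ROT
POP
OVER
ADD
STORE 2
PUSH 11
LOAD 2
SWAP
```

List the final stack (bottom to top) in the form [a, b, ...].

[1, 11, 11]

PUSH 5  → [5]
DUP     → [5, 5]
EQ      → [1]
PUSH 10 → [1, 10]
OVER    → [1, 10, 1]
SWAP    → [1, 1, 10]
ROT     → [1, 10, 1]
POP     → [1, 10]
OVER    → [1, 10, 1]
ADD     → [1, 11]
STORE 2 → [1]
PUSH 11 → [1, 11]
LOAD 2  → [1, 11, 11]
SWAP    → [1, 11, 11]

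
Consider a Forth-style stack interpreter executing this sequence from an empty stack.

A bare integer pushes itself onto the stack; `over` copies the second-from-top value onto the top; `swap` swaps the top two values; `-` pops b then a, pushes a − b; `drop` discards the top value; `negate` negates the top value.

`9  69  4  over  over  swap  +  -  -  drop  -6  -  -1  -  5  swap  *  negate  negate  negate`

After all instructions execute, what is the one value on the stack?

9      : [9]
69     : [9, 69]
4      : [9, 69, 4]
over   : [9, 69, 4, 69]
over   : [9, 69, 4, 69, 4]
swap   : [9, 69, 4, 4, 69]
+      : [9, 69, 4, 73]
-      : [9, 69, -69]
-      : [9, 138]
drop   : [9]
-6     : [9, -6]
-      : [15]
-1     : [15, -1]
-      : [16]
5      : [16, 5]
swap   : [5, 16]
*      : [80]
negate : [-80]
negate : [80]
negate : [-80]

-80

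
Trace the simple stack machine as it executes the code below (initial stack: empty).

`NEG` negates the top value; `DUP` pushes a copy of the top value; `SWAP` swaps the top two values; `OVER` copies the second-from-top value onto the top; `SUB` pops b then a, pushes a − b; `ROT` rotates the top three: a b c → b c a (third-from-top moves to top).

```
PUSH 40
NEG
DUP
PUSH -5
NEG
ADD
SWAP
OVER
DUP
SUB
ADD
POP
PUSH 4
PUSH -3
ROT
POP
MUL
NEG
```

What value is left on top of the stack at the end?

PUSH 40  [40]
NEG      [-40]
DUP      [-40, -40]
PUSH -5  [-40, -40, -5]
NEG      [-40, -40, 5]
ADD      [-40, -35]
SWAP     [-35, -40]
OVER     [-35, -40, -35]
DUP      [-35, -40, -35, -35]
SUB      [-35, -40, 0]
ADD      [-35, -40]
POP      [-35]
PUSH 4   [-35, 4]
PUSH -3  [-35, 4, -3]
ROT      [4, -3, -35]
POP      [4, -3]
MUL      [-12]
NEG      [12]

12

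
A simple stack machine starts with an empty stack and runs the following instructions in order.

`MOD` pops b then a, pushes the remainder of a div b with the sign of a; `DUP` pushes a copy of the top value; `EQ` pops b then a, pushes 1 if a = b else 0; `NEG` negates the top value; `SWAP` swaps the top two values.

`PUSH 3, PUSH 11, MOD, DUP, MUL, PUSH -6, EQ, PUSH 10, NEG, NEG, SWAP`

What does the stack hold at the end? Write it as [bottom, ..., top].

PUSH 3  : 3
PUSH 11 : 3 11
MOD     : 3
DUP     : 3 3
MUL     : 9
PUSH -6 : 9 -6
EQ      : 0
PUSH 10 : 0 10
NEG     : 0 -10
NEG     : 0 10
SWAP    : 10 0

[10, 0]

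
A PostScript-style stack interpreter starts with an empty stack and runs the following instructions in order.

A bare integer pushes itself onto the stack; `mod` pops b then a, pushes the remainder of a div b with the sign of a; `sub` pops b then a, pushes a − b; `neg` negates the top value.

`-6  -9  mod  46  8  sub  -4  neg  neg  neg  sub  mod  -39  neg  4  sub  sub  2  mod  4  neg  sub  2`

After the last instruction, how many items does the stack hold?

-6  : [-6]
-9  : [-6, -9]
mod : [-6]
46  : [-6, 46]
8   : [-6, 46, 8]
sub : [-6, 38]
-4  : [-6, 38, -4]
neg : [-6, 38, 4]
neg : [-6, 38, -4]
neg : [-6, 38, 4]
sub : [-6, 34]
mod : [-6]
-39 : [-6, -39]
neg : [-6, 39]
4   : [-6, 39, 4]
sub : [-6, 35]
sub : [-41]
2   : [-41, 2]
mod : [-1]
4   : [-1, 4]
neg : [-1, -4]
sub : [3]
2   : [3, 2]

2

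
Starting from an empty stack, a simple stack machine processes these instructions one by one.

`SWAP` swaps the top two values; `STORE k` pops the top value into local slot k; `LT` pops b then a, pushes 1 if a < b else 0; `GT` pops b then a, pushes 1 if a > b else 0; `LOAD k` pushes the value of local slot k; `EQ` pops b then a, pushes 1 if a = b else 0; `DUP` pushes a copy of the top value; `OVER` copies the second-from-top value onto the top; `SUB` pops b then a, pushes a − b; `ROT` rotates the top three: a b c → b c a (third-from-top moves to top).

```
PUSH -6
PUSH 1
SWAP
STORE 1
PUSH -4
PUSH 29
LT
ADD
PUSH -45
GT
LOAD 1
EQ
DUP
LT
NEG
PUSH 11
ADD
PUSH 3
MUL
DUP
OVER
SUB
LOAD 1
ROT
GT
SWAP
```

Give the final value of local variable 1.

PUSH -6  -> -6
PUSH 1   -> -6 1
SWAP     -> 1 -6
STORE 1  -> 1
PUSH -4  -> 1 -4
PUSH 29  -> 1 -4 29
LT       -> 1 1
ADD      -> 2
PUSH -45 -> 2 -45
GT       -> 1
LOAD 1   -> 1 -6
EQ       -> 0
DUP      -> 0 0
LT       -> 0
NEG      -> 0
PUSH 11  -> 0 11
ADD      -> 11
PUSH 3   -> 11 3
MUL      -> 33
DUP      -> 33 33
OVER     -> 33 33 33
SUB      -> 33 0
LOAD 1   -> 33 0 -6
ROT      -> 0 -6 33
GT       -> 0 0
SWAP     -> 0 0

-6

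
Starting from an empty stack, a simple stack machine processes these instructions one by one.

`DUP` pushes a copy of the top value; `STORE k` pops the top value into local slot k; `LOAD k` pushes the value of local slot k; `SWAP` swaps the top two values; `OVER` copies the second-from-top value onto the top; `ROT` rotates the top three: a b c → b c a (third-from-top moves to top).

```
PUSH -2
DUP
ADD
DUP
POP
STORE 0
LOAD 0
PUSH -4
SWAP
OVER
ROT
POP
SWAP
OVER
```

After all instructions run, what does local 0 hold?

PUSH -2 : -2
DUP     : -2 -2
ADD     : -4
DUP     : -4 -4
POP     : -4
STORE 0 : (empty)
LOAD 0  : -4
PUSH -4 : -4 -4
SWAP    : -4 -4
OVER    : -4 -4 -4
ROT     : -4 -4 -4
POP     : -4 -4
SWAP    : -4 -4
OVER    : -4 -4 -4

-4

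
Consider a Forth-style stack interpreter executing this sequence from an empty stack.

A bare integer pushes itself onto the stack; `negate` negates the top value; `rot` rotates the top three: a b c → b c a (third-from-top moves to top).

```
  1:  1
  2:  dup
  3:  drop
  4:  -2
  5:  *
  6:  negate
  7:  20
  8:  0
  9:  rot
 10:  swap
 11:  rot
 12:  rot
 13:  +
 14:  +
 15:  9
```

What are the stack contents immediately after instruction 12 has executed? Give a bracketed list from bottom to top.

1      : 1
dup    : 1 1
drop   : 1
-2     : 1 -2
*      : -2
negate : 2
20     : 2 20
0      : 2 20 0
rot    : 20 0 2
swap   : 20 2 0
rot    : 2 0 20
rot    : 0 20 2

[0, 20, 2]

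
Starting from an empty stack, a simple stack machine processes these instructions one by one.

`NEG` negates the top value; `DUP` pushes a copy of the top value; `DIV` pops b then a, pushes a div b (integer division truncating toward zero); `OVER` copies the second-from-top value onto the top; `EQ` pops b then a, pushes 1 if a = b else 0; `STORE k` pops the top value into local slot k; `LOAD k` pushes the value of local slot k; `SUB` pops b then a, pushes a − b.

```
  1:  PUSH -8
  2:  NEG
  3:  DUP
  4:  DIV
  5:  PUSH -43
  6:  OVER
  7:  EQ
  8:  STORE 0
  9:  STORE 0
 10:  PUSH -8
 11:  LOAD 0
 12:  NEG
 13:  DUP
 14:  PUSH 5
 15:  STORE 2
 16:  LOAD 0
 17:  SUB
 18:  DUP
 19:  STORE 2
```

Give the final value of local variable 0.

1

PUSH -8   -8
NEG       8
DUP       8 8
DIV       1
PUSH -43  1 -43
OVER      1 -43 1
EQ        1 0
STORE 0   1
STORE 0   (empty)
PUSH -8   -8
LOAD 0    -8 1
NEG       -8 -1
DUP       -8 -1 -1
PUSH 5    -8 -1 -1 5
STORE 2   -8 -1 -1
LOAD 0    -8 -1 -1 1
SUB       -8 -1 -2
DUP       -8 -1 -2 -2
STORE 2   -8 -1 -2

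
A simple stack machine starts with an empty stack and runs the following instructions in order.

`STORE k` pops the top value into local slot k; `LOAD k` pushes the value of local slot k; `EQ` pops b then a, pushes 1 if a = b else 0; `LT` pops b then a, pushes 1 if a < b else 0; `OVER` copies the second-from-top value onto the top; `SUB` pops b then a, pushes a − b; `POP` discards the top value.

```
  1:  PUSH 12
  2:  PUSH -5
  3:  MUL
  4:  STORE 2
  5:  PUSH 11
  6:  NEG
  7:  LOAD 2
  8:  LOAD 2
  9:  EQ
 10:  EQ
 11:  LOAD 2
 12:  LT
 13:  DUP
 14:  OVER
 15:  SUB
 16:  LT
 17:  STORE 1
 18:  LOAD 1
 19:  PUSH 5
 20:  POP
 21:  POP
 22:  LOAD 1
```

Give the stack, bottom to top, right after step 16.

[0]

PUSH 12 : 12
PUSH -5 : 12 -5
MUL     : -60
STORE 2 : (empty)
PUSH 11 : 11
NEG     : -11
LOAD 2  : -11 -60
LOAD 2  : -11 -60 -60
EQ      : -11 1
EQ      : 0
LOAD 2  : 0 -60
LT      : 0
DUP     : 0 0
OVER    : 0 0 0
SUB     : 0 0
LT      : 0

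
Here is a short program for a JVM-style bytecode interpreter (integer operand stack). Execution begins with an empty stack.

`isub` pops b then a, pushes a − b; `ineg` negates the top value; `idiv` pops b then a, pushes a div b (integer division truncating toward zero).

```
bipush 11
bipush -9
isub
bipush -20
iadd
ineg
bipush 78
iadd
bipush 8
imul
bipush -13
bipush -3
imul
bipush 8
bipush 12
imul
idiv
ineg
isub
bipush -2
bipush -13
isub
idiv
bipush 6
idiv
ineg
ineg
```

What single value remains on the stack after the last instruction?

bipush 11  : 11
bipush -9  : 11 -9
isub       : 20
bipush -20 : 20 -20
iadd       : 0
ineg       : 0
bipush 78  : 0 78
iadd       : 78
bipush 8   : 78 8
imul       : 624
bipush -13 : 624 -13
bipush -3  : 624 -13 -3
imul       : 624 39
bipush 8   : 624 39 8
bipush 12  : 624 39 8 12
imul       : 624 39 96
idiv       : 624 0
ineg       : 624 0
isub       : 624
bipush -2  : 624 -2
bipush -13 : 624 -2 -13
isub       : 624 11
idiv       : 56
bipush 6   : 56 6
idiv       : 9
ineg       : -9
ineg       : 9

9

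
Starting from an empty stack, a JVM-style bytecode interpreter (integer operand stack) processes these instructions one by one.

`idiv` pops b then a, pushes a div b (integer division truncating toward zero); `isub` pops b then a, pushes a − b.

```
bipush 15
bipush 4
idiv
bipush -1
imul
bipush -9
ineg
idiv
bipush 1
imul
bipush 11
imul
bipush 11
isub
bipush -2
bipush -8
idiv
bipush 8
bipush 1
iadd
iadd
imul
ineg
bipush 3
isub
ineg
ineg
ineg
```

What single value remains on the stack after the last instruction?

bipush 15 → [15]
bipush 4  → [15, 4]
idiv      → [3]
bipush -1 → [3, -1]
imul      → [-3]
bipush -9 → [-3, -9]
ineg      → [-3, 9]
idiv      → [0]
bipush 1  → [0, 1]
imul      → [0]
bipush 11 → [0, 11]
imul      → [0]
bipush 11 → [0, 11]
isub      → [-11]
bipush -2 → [-11, -2]
bipush -8 → [-11, -2, -8]
idiv      → [-11, 0]
bipush 8  → [-11, 0, 8]
bipush 1  → [-11, 0, 8, 1]
iadd      → [-11, 0, 9]
iadd      → [-11, 9]
imul      → [-99]
ineg      → [99]
bipush 3  → [99, 3]
isub      → [96]
ineg      → [-96]
ineg      → [96]
ineg      → [-96]

-96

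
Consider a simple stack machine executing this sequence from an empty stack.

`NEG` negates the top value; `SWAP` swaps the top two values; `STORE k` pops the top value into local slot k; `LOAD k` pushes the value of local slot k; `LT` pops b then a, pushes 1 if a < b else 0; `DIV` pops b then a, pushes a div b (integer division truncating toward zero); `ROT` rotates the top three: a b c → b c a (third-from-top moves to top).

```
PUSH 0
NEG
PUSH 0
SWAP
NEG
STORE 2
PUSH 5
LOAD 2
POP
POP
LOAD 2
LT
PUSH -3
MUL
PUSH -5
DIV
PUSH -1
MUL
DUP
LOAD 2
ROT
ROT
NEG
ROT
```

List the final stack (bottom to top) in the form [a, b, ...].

[0, 0, 0]

PUSH 0   0
NEG      0
PUSH 0   0 0
SWAP     0 0
NEG      0 0
STORE 2  0
PUSH 5   0 5
LOAD 2   0 5 0
POP      0 5
POP      0
LOAD 2   0 0
LT       0
PUSH -3  0 -3
MUL      0
PUSH -5  0 -5
DIV      0
PUSH -1  0 -1
MUL      0
DUP      0 0
LOAD 2   0 0 0
ROT      0 0 0
ROT      0 0 0
NEG      0 0 0
ROT      0 0 0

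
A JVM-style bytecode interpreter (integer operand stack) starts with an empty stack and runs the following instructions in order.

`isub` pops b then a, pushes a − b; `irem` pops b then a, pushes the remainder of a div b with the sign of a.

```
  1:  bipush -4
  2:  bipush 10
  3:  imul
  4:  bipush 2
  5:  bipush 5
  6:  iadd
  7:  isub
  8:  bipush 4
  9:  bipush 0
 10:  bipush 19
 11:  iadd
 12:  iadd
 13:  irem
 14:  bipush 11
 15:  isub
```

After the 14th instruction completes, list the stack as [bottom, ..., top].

[-1, 11]

bipush -4 -> [-4]
bipush 10 -> [-4, 10]
imul      -> [-40]
bipush 2  -> [-40, 2]
bipush 5  -> [-40, 2, 5]
iadd      -> [-40, 7]
isub      -> [-47]
bipush 4  -> [-47, 4]
bipush 0  -> [-47, 4, 0]
bipush 19 -> [-47, 4, 0, 19]
iadd      -> [-47, 4, 19]
iadd      -> [-47, 23]
irem      -> [-1]
bipush 11 -> [-1, 11]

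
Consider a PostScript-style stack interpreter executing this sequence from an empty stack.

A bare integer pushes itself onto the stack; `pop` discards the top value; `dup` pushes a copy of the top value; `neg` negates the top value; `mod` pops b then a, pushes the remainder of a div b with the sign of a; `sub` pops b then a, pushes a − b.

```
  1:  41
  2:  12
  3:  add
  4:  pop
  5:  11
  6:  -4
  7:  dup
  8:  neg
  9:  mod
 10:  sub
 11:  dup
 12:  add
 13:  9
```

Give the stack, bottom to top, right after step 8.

41  : [41]
12  : [41, 12]
add : [53]
pop : []
11  : [11]
-4  : [11, -4]
dup : [11, -4, -4]
neg : [11, -4, 4]

[11, -4, 4]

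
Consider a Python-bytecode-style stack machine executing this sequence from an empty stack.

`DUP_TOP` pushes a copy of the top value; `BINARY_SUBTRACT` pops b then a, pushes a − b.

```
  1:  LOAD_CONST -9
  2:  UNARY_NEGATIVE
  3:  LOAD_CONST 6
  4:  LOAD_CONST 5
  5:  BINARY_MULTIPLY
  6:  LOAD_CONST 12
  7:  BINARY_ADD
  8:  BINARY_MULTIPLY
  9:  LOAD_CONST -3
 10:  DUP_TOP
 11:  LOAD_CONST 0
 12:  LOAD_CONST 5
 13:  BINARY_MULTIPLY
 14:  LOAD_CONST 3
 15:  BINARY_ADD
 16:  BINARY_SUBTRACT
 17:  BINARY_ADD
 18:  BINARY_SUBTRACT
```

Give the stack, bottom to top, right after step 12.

LOAD_CONST -9   → [-9]
UNARY_NEGATIVE  → [9]
LOAD_CONST 6    → [9, 6]
LOAD_CONST 5    → [9, 6, 5]
BINARY_MULTIPLY → [9, 30]
LOAD_CONST 12   → [9, 30, 12]
BINARY_ADD      → [9, 42]
BINARY_MULTIPLY → [378]
LOAD_CONST -3   → [378, -3]
DUP_TOP         → [378, -3, -3]
LOAD_CONST 0    → [378, -3, -3, 0]
LOAD_CONST 5    → [378, -3, -3, 0, 5]

[378, -3, -3, 0, 5]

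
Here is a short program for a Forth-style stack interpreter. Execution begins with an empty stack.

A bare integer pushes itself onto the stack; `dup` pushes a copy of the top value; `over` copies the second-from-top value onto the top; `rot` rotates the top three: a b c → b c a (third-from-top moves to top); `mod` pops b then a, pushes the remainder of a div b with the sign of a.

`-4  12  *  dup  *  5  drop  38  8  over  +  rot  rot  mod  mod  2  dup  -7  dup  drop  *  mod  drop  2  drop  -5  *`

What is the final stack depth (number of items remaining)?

-4   -> -4
12   -> -4 12
*    -> -48
dup  -> -48 -48
*    -> 2304
5    -> 2304 5
drop -> 2304
38   -> 2304 38
8    -> 2304 38 8
over -> 2304 38 8 38
+    -> 2304 38 46
rot  -> 38 46 2304
rot  -> 46 2304 38
mod  -> 46 24
mod  -> 22
2    -> 22 2
dup  -> 22 2 2
-7   -> 22 2 2 -7
dup  -> 22 2 2 -7 -7
drop -> 22 2 2 -7
*    -> 22 2 -14
mod  -> 22 2
drop -> 22
2    -> 22 2
drop -> 22
-5   -> 22 -5
*    -> -110

1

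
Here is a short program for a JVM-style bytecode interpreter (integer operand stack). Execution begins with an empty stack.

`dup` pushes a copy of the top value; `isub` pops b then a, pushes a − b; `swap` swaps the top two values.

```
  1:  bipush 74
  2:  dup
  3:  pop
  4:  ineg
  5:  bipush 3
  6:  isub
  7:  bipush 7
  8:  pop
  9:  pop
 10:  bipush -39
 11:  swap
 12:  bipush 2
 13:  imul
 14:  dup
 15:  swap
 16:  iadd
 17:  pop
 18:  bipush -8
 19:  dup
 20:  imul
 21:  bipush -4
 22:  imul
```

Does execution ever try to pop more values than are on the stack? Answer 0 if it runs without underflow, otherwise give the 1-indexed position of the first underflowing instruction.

11

bipush 74  : [74]
dup        : [74, 74]
pop        : [74]
ineg       : [-74]
bipush 3   : [-74, 3]
isub       : [-77]
bipush 7   : [-77, 7]
pop        : [-77]
pop        : []
bipush -39 : [-39]
swap  — needs 2 operands, stack has 1 → underflow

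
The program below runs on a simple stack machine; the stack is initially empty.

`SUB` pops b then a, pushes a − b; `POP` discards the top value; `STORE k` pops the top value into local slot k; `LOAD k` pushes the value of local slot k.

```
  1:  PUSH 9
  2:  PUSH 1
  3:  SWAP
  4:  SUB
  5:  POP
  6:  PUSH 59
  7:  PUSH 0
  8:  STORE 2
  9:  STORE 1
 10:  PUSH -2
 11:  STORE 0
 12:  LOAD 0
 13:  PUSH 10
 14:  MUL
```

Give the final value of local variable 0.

-2

PUSH 9  → [9]
PUSH 1  → [9, 1]
SWAP    → [1, 9]
SUB     → [-8]
POP     → []
PUSH 59 → [59]
PUSH 0  → [59, 0]
STORE 2 → [59]
STORE 1 → []
PUSH -2 → [-2]
STORE 0 → []
LOAD 0  → [-2]
PUSH 10 → [-2, 10]
MUL     → [-20]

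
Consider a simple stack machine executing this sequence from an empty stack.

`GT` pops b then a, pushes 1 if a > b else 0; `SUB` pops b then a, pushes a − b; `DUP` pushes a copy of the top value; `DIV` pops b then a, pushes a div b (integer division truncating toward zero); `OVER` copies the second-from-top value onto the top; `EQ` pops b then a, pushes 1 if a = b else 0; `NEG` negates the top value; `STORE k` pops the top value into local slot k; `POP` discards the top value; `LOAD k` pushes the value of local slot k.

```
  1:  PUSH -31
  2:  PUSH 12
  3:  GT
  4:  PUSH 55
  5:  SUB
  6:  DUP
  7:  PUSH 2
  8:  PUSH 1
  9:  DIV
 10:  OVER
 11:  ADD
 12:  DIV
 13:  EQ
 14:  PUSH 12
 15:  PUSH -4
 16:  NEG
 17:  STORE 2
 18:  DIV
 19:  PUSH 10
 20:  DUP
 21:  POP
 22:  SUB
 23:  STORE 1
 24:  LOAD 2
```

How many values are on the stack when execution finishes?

PUSH -31  -31
PUSH 12   -31 12
GT        0
PUSH 55   0 55
SUB       -55
DUP       -55 -55
PUSH 2    -55 -55 2
PUSH 1    -55 -55 2 1
DIV       -55 -55 2
OVER      -55 -55 2 -55
ADD       -55 -55 -53
DIV       -55 1
EQ        0
PUSH 12   0 12
PUSH -4   0 12 -4
NEG       0 12 4
STORE 2   0 12
DIV       0
PUSH 10   0 10
DUP       0 10 10
POP       0 10
SUB       -10
STORE 1   (empty)
LOAD 2    4

1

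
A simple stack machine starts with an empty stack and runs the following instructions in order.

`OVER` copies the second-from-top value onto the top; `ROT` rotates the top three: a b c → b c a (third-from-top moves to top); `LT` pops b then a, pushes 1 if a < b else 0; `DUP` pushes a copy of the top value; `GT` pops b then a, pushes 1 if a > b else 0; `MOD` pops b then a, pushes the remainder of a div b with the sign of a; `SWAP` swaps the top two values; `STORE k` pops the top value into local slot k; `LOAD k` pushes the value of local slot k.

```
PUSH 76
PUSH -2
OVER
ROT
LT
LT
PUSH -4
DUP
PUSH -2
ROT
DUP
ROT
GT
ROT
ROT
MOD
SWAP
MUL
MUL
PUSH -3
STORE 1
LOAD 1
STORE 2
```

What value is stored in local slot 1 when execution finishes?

-3

PUSH 76 → 76
PUSH -2 → 76 -2
OVER    → 76 -2 76
ROT     → -2 76 76
LT      → -2 0
LT      → 1
PUSH -4 → 1 -4
DUP     → 1 -4 -4
PUSH -2 → 1 -4 -4 -2
ROT     → 1 -4 -2 -4
DUP     → 1 -4 -2 -4 -4
ROT     → 1 -4 -4 -4 -2
GT      → 1 -4 -4 0
ROT     → 1 -4 0 -4
ROT     → 1 0 -4 -4
MOD     → 1 0 0
SWAP    → 1 0 0
MUL     → 1 0
MUL     → 0
PUSH -3 → 0 -3
STORE 1 → 0
LOAD 1  → 0 -3
STORE 2 → 0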